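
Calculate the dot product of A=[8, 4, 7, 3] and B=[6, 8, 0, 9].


Dot product = sum of element-wise products
A[0]*B[0] = 8*6 = 48
A[1]*B[1] = 4*8 = 32
A[2]*B[2] = 7*0 = 0
A[3]*B[3] = 3*9 = 27
Sum = 48 + 32 + 0 + 27 = 107

107


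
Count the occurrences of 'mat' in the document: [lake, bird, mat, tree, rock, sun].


Document has 6 words
Scanning for 'mat':
Found at positions: [2]
Count = 1

1


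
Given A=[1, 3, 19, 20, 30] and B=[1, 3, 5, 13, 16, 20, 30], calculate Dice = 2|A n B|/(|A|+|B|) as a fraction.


A intersect B = [1, 3, 20, 30]
|A intersect B| = 4
|A| = 5, |B| = 7
Dice = 2*4 / (5+7)
= 8 / 12 = 2/3

2/3


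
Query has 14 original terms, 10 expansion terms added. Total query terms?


Original terms: 14
Expansion terms: 10
Total = 14 + 10 = 24

24


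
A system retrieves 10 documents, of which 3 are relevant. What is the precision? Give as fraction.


Precision = relevant_retrieved / total_retrieved
= 3 / 10
= 3 / (3 + 7)
= 3/10

3/10


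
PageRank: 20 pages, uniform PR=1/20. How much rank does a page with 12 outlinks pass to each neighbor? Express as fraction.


Initial PR = 1/20 = 1/20
Outlinks = 12
Contribution per link = PR / outlinks
= 1/20 / 12
= 1/240

1/240


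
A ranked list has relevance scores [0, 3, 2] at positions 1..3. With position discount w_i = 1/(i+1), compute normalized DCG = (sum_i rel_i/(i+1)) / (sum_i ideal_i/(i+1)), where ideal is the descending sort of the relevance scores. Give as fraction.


Position discount weights w_i = 1/(i+1) for i=1..3:
Weights = [1/2, 1/3, 1/4]
Actual relevance: [0, 3, 2]
DCG = 0/2 + 3/3 + 2/4 = 3/2
Ideal relevance (sorted desc): [3, 2, 0]
Ideal DCG = 3/2 + 2/3 + 0/4 = 13/6
nDCG = DCG / ideal_DCG = 3/2 / 13/6 = 9/13

9/13


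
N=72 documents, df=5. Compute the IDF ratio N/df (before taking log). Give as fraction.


IDF ratio = N / df
= 72 / 5
= 72/5

72/5


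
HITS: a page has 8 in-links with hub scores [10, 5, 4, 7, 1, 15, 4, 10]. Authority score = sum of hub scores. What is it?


Authority = sum of hub scores of in-linkers
In-link 1: hub score = 10
In-link 2: hub score = 5
In-link 3: hub score = 4
In-link 4: hub score = 7
In-link 5: hub score = 1
In-link 6: hub score = 15
In-link 7: hub score = 4
In-link 8: hub score = 10
Authority = 10 + 5 + 4 + 7 + 1 + 15 + 4 + 10 = 56

56


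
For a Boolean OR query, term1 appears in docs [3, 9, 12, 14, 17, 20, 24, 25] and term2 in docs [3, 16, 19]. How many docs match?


Boolean OR: find union of posting lists
term1 docs: [3, 9, 12, 14, 17, 20, 24, 25]
term2 docs: [3, 16, 19]
Union: [3, 9, 12, 14, 16, 17, 19, 20, 24, 25]
|union| = 10

10


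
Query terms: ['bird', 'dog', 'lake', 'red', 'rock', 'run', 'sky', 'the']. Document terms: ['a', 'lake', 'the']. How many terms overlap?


Query terms: ['bird', 'dog', 'lake', 'red', 'rock', 'run', 'sky', 'the']
Document terms: ['a', 'lake', 'the']
Common terms: ['lake', 'the']
Overlap count = 2

2


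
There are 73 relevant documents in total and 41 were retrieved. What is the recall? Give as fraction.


Recall = retrieved_relevant / total_relevant
= 41 / 73
= 41 / (41 + 32)
= 41/73

41/73


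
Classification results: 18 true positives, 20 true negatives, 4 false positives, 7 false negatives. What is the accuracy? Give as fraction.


Accuracy = (TP + TN) / (TP + TN + FP + FN)
TP + TN = 18 + 20 = 38
Total = 18 + 20 + 4 + 7 = 49
Accuracy = 38 / 49 = 38/49

38/49


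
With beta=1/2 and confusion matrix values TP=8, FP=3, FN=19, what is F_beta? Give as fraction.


P = TP/(TP+FP) = 8/11 = 8/11
R = TP/(TP+FN) = 8/27 = 8/27
beta^2 = 1/2^2 = 1/4
(1 + beta^2) = 5/4
Numerator = (1+beta^2)*P*R = 80/297
Denominator = beta^2*P + R = 2/11 + 8/27 = 142/297
F_beta = 40/71

40/71


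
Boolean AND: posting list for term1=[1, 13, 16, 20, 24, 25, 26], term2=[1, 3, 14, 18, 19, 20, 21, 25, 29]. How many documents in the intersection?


Boolean AND: find intersection of posting lists
term1 docs: [1, 13, 16, 20, 24, 25, 26]
term2 docs: [1, 3, 14, 18, 19, 20, 21, 25, 29]
Intersection: [1, 20, 25]
|intersection| = 3

3


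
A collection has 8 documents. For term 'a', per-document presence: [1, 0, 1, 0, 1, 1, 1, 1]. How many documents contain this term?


Checking each document for 'a':
Doc 1: present
Doc 2: absent
Doc 3: present
Doc 4: absent
Doc 5: present
Doc 6: present
Doc 7: present
Doc 8: present
df = sum of presences = 1 + 0 + 1 + 0 + 1 + 1 + 1 + 1 = 6

6


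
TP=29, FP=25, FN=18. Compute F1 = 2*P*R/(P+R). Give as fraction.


F1 = 2 * P * R / (P + R)
P = TP/(TP+FP) = 29/54 = 29/54
R = TP/(TP+FN) = 29/47 = 29/47
2 * P * R = 2 * 29/54 * 29/47 = 841/1269
P + R = 29/54 + 29/47 = 2929/2538
F1 = 841/1269 / 2929/2538 = 58/101

58/101


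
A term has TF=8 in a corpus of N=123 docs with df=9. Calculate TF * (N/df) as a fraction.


TF * (N/df)
= 8 * (123/9)
= 8 * 41/3
= 328/3

328/3


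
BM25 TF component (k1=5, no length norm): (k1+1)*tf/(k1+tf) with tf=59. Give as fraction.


BM25 TF component = (k1+1)*tf / (k1+tf)
k1 = 5, tf = 59
Numerator = (5+1)*59 = 354
Denominator = 5 + 59 = 64
= 354/64 = 177/32

177/32


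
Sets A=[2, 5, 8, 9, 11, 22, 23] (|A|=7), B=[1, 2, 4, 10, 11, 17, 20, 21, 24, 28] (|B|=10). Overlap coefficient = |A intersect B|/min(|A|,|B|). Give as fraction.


A intersect B = [2, 11]
|A intersect B| = 2
min(|A|, |B|) = min(7, 10) = 7
Overlap = 2 / 7 = 2/7

2/7


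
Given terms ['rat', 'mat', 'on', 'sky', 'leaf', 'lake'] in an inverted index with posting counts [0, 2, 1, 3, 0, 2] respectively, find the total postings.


Summing posting list sizes:
'rat': 0 postings
'mat': 2 postings
'on': 1 postings
'sky': 3 postings
'leaf': 0 postings
'lake': 2 postings
Total = 0 + 2 + 1 + 3 + 0 + 2 = 8

8


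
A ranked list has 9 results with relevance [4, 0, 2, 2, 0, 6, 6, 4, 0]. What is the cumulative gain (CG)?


Cumulative Gain = sum of relevance scores
Position 1: rel=4, running sum=4
Position 2: rel=0, running sum=4
Position 3: rel=2, running sum=6
Position 4: rel=2, running sum=8
Position 5: rel=0, running sum=8
Position 6: rel=6, running sum=14
Position 7: rel=6, running sum=20
Position 8: rel=4, running sum=24
Position 9: rel=0, running sum=24
CG = 24

24


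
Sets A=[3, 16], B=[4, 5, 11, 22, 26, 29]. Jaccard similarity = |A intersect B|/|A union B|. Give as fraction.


A intersect B = []
|A intersect B| = 0
A union B = [3, 4, 5, 11, 16, 22, 26, 29]
|A union B| = 8
Jaccard = 0/8 = 0

0


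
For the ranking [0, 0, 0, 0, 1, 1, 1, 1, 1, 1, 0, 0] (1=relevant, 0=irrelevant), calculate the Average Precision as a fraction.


Computing P@k for each relevant position:
Position 1: not relevant
Position 2: not relevant
Position 3: not relevant
Position 4: not relevant
Position 5: relevant, P@5 = 1/5 = 1/5
Position 6: relevant, P@6 = 2/6 = 1/3
Position 7: relevant, P@7 = 3/7 = 3/7
Position 8: relevant, P@8 = 4/8 = 1/2
Position 9: relevant, P@9 = 5/9 = 5/9
Position 10: relevant, P@10 = 6/10 = 3/5
Position 11: not relevant
Position 12: not relevant
Sum of P@k = 1/5 + 1/3 + 3/7 + 1/2 + 5/9 + 3/5 = 1649/630
AP = 1649/630 / 6 = 1649/3780

1649/3780


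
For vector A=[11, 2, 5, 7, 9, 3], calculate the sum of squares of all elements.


|A|^2 = sum of squared components
A[0]^2 = 11^2 = 121
A[1]^2 = 2^2 = 4
A[2]^2 = 5^2 = 25
A[3]^2 = 7^2 = 49
A[4]^2 = 9^2 = 81
A[5]^2 = 3^2 = 9
Sum = 121 + 4 + 25 + 49 + 81 + 9 = 289

289


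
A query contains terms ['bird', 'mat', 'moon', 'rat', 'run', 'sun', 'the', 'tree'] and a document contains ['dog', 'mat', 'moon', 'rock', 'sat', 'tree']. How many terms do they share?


Query terms: ['bird', 'mat', 'moon', 'rat', 'run', 'sun', 'the', 'tree']
Document terms: ['dog', 'mat', 'moon', 'rock', 'sat', 'tree']
Common terms: ['mat', 'moon', 'tree']
Overlap count = 3

3


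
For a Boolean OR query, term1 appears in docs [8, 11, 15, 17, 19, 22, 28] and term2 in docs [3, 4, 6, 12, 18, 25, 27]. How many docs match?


Boolean OR: find union of posting lists
term1 docs: [8, 11, 15, 17, 19, 22, 28]
term2 docs: [3, 4, 6, 12, 18, 25, 27]
Union: [3, 4, 6, 8, 11, 12, 15, 17, 18, 19, 22, 25, 27, 28]
|union| = 14

14


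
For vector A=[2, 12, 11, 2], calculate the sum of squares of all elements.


|A|^2 = sum of squared components
A[0]^2 = 2^2 = 4
A[1]^2 = 12^2 = 144
A[2]^2 = 11^2 = 121
A[3]^2 = 2^2 = 4
Sum = 4 + 144 + 121 + 4 = 273

273


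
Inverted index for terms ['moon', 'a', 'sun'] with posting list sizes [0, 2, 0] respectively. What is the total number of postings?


Summing posting list sizes:
'moon': 0 postings
'a': 2 postings
'sun': 0 postings
Total = 0 + 2 + 0 = 2

2


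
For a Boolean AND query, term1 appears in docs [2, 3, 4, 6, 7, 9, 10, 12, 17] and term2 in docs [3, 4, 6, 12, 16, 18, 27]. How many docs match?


Boolean AND: find intersection of posting lists
term1 docs: [2, 3, 4, 6, 7, 9, 10, 12, 17]
term2 docs: [3, 4, 6, 12, 16, 18, 27]
Intersection: [3, 4, 6, 12]
|intersection| = 4

4


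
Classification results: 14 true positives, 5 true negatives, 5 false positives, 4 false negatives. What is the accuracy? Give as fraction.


Accuracy = (TP + TN) / (TP + TN + FP + FN)
TP + TN = 14 + 5 = 19
Total = 14 + 5 + 5 + 4 = 28
Accuracy = 19 / 28 = 19/28

19/28


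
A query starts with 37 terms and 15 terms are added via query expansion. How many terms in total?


Original terms: 37
Expansion terms: 15
Total = 37 + 15 = 52

52


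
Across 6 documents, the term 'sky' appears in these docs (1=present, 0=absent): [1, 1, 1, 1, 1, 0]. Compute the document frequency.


Checking each document for 'sky':
Doc 1: present
Doc 2: present
Doc 3: present
Doc 4: present
Doc 5: present
Doc 6: absent
df = sum of presences = 1 + 1 + 1 + 1 + 1 + 0 = 5

5


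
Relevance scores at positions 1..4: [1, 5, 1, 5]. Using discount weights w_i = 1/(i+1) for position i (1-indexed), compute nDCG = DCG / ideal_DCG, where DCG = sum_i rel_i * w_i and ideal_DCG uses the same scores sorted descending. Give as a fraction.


Position discount weights w_i = 1/(i+1) for i=1..4:
Weights = [1/2, 1/3, 1/4, 1/5]
Actual relevance: [1, 5, 1, 5]
DCG = 1/2 + 5/3 + 1/4 + 5/5 = 41/12
Ideal relevance (sorted desc): [5, 5, 1, 1]
Ideal DCG = 5/2 + 5/3 + 1/4 + 1/5 = 277/60
nDCG = DCG / ideal_DCG = 41/12 / 277/60 = 205/277

205/277


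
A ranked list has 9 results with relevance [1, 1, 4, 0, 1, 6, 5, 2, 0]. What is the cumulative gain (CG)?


Cumulative Gain = sum of relevance scores
Position 1: rel=1, running sum=1
Position 2: rel=1, running sum=2
Position 3: rel=4, running sum=6
Position 4: rel=0, running sum=6
Position 5: rel=1, running sum=7
Position 6: rel=6, running sum=13
Position 7: rel=5, running sum=18
Position 8: rel=2, running sum=20
Position 9: rel=0, running sum=20
CG = 20

20


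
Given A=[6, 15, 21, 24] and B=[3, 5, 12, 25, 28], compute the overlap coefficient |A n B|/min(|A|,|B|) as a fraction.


A intersect B = []
|A intersect B| = 0
min(|A|, |B|) = min(4, 5) = 4
Overlap = 0 / 4 = 0

0


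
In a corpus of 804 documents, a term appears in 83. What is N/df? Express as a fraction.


IDF ratio = N / df
= 804 / 83
= 804/83

804/83


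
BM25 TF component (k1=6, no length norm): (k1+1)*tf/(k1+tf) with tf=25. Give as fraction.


BM25 TF component = (k1+1)*tf / (k1+tf)
k1 = 6, tf = 25
Numerator = (6+1)*25 = 175
Denominator = 6 + 25 = 31
= 175/31 = 175/31

175/31


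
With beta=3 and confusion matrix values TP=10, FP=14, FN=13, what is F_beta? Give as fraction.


P = TP/(TP+FP) = 10/24 = 5/12
R = TP/(TP+FN) = 10/23 = 10/23
beta^2 = 3^2 = 9
(1 + beta^2) = 10
Numerator = (1+beta^2)*P*R = 125/69
Denominator = beta^2*P + R = 15/4 + 10/23 = 385/92
F_beta = 100/231

100/231


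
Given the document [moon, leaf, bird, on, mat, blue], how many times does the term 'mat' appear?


Document has 6 words
Scanning for 'mat':
Found at positions: [4]
Count = 1

1


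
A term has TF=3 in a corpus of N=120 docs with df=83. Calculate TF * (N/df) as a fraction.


TF * (N/df)
= 3 * (120/83)
= 3 * 120/83
= 360/83

360/83


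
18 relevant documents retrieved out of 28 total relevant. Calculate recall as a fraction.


Recall = retrieved_relevant / total_relevant
= 18 / 28
= 18 / (18 + 10)
= 9/14

9/14


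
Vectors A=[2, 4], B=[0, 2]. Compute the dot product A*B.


Dot product = sum of element-wise products
A[0]*B[0] = 2*0 = 0
A[1]*B[1] = 4*2 = 8
Sum = 0 + 8 = 8

8


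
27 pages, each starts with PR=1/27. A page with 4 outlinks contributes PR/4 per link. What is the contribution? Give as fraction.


Initial PR = 1/27 = 1/27
Outlinks = 4
Contribution per link = PR / outlinks
= 1/27 / 4
= 1/108

1/108


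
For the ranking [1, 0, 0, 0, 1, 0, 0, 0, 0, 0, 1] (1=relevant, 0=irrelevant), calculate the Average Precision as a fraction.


Computing P@k for each relevant position:
Position 1: relevant, P@1 = 1/1 = 1
Position 2: not relevant
Position 3: not relevant
Position 4: not relevant
Position 5: relevant, P@5 = 2/5 = 2/5
Position 6: not relevant
Position 7: not relevant
Position 8: not relevant
Position 9: not relevant
Position 10: not relevant
Position 11: relevant, P@11 = 3/11 = 3/11
Sum of P@k = 1 + 2/5 + 3/11 = 92/55
AP = 92/55 / 3 = 92/165

92/165


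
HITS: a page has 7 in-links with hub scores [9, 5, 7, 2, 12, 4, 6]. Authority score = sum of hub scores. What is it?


Authority = sum of hub scores of in-linkers
In-link 1: hub score = 9
In-link 2: hub score = 5
In-link 3: hub score = 7
In-link 4: hub score = 2
In-link 5: hub score = 12
In-link 6: hub score = 4
In-link 7: hub score = 6
Authority = 9 + 5 + 7 + 2 + 12 + 4 + 6 = 45

45


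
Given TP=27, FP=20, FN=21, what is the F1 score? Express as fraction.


F1 = 2 * P * R / (P + R)
P = TP/(TP+FP) = 27/47 = 27/47
R = TP/(TP+FN) = 27/48 = 9/16
2 * P * R = 2 * 27/47 * 9/16 = 243/376
P + R = 27/47 + 9/16 = 855/752
F1 = 243/376 / 855/752 = 54/95

54/95


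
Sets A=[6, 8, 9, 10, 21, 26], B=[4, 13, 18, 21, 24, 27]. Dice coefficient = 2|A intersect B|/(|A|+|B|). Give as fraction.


A intersect B = [21]
|A intersect B| = 1
|A| = 6, |B| = 6
Dice = 2*1 / (6+6)
= 2 / 12 = 1/6

1/6


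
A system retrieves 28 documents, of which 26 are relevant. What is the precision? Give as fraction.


Precision = relevant_retrieved / total_retrieved
= 26 / 28
= 26 / (26 + 2)
= 13/14

13/14


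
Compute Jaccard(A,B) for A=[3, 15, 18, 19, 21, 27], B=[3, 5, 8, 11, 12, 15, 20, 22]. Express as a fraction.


A intersect B = [3, 15]
|A intersect B| = 2
A union B = [3, 5, 8, 11, 12, 15, 18, 19, 20, 21, 22, 27]
|A union B| = 12
Jaccard = 2/12 = 1/6

1/6


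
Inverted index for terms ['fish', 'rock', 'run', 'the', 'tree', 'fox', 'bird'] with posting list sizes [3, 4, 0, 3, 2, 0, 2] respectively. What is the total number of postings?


Summing posting list sizes:
'fish': 3 postings
'rock': 4 postings
'run': 0 postings
'the': 3 postings
'tree': 2 postings
'fox': 0 postings
'bird': 2 postings
Total = 3 + 4 + 0 + 3 + 2 + 0 + 2 = 14

14


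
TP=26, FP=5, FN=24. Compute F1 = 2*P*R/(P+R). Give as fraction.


F1 = 2 * P * R / (P + R)
P = TP/(TP+FP) = 26/31 = 26/31
R = TP/(TP+FN) = 26/50 = 13/25
2 * P * R = 2 * 26/31 * 13/25 = 676/775
P + R = 26/31 + 13/25 = 1053/775
F1 = 676/775 / 1053/775 = 52/81

52/81


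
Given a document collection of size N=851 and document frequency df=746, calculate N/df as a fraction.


IDF ratio = N / df
= 851 / 746
= 851/746

851/746


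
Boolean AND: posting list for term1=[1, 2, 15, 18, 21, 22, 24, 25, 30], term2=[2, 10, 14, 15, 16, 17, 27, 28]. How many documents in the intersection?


Boolean AND: find intersection of posting lists
term1 docs: [1, 2, 15, 18, 21, 22, 24, 25, 30]
term2 docs: [2, 10, 14, 15, 16, 17, 27, 28]
Intersection: [2, 15]
|intersection| = 2

2


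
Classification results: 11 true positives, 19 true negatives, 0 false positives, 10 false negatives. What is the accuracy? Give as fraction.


Accuracy = (TP + TN) / (TP + TN + FP + FN)
TP + TN = 11 + 19 = 30
Total = 11 + 19 + 0 + 10 = 40
Accuracy = 30 / 40 = 3/4

3/4


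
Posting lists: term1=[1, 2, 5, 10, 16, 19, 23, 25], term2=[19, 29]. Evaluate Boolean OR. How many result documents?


Boolean OR: find union of posting lists
term1 docs: [1, 2, 5, 10, 16, 19, 23, 25]
term2 docs: [19, 29]
Union: [1, 2, 5, 10, 16, 19, 23, 25, 29]
|union| = 9

9


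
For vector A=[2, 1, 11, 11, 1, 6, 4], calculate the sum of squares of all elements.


|A|^2 = sum of squared components
A[0]^2 = 2^2 = 4
A[1]^2 = 1^2 = 1
A[2]^2 = 11^2 = 121
A[3]^2 = 11^2 = 121
A[4]^2 = 1^2 = 1
A[5]^2 = 6^2 = 36
A[6]^2 = 4^2 = 16
Sum = 4 + 1 + 121 + 121 + 1 + 36 + 16 = 300

300


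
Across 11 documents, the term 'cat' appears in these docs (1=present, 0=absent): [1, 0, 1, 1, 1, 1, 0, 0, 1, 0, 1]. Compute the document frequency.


Checking each document for 'cat':
Doc 1: present
Doc 2: absent
Doc 3: present
Doc 4: present
Doc 5: present
Doc 6: present
Doc 7: absent
Doc 8: absent
Doc 9: present
Doc 10: absent
Doc 11: present
df = sum of presences = 1 + 0 + 1 + 1 + 1 + 1 + 0 + 0 + 1 + 0 + 1 = 7

7


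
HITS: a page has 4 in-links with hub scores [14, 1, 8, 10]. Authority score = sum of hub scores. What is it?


Authority = sum of hub scores of in-linkers
In-link 1: hub score = 14
In-link 2: hub score = 1
In-link 3: hub score = 8
In-link 4: hub score = 10
Authority = 14 + 1 + 8 + 10 = 33

33


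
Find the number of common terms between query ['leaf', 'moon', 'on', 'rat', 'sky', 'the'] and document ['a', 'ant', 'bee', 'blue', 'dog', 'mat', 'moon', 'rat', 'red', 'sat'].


Query terms: ['leaf', 'moon', 'on', 'rat', 'sky', 'the']
Document terms: ['a', 'ant', 'bee', 'blue', 'dog', 'mat', 'moon', 'rat', 'red', 'sat']
Common terms: ['moon', 'rat']
Overlap count = 2

2


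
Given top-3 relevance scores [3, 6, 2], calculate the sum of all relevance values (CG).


Cumulative Gain = sum of relevance scores
Position 1: rel=3, running sum=3
Position 2: rel=6, running sum=9
Position 3: rel=2, running sum=11
CG = 11

11


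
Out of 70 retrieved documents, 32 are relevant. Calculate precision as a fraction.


Precision = relevant_retrieved / total_retrieved
= 32 / 70
= 32 / (32 + 38)
= 16/35

16/35


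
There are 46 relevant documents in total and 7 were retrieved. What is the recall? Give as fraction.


Recall = retrieved_relevant / total_relevant
= 7 / 46
= 7 / (7 + 39)
= 7/46

7/46


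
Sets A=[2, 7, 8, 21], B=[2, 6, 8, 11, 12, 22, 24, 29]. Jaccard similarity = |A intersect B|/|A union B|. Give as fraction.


A intersect B = [2, 8]
|A intersect B| = 2
A union B = [2, 6, 7, 8, 11, 12, 21, 22, 24, 29]
|A union B| = 10
Jaccard = 2/10 = 1/5

1/5


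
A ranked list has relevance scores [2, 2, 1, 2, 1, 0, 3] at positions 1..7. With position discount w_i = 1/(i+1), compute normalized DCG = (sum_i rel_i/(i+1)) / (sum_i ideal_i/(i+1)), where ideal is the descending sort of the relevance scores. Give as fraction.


Position discount weights w_i = 1/(i+1) for i=1..7:
Weights = [1/2, 1/3, 1/4, 1/5, 1/6, 1/7, 1/8]
Actual relevance: [2, 2, 1, 2, 1, 0, 3]
DCG = 2/2 + 2/3 + 1/4 + 2/5 + 1/6 + 0/7 + 3/8 = 343/120
Ideal relevance (sorted desc): [3, 2, 2, 2, 1, 1, 0]
Ideal DCG = 3/2 + 2/3 + 2/4 + 2/5 + 1/6 + 1/7 + 0/8 = 709/210
nDCG = DCG / ideal_DCG = 343/120 / 709/210 = 2401/2836

2401/2836


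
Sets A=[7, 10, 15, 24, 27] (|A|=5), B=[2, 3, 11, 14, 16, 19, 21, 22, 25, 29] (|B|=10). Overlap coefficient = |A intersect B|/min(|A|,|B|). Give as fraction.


A intersect B = []
|A intersect B| = 0
min(|A|, |B|) = min(5, 10) = 5
Overlap = 0 / 5 = 0

0


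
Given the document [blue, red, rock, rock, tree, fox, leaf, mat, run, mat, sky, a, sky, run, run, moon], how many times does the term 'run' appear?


Document has 16 words
Scanning for 'run':
Found at positions: [8, 13, 14]
Count = 3

3


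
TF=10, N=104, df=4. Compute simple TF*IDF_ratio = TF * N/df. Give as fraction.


TF * (N/df)
= 10 * (104/4)
= 10 * 26
= 260

260


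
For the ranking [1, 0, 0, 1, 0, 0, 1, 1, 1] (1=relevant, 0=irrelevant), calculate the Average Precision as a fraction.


Computing P@k for each relevant position:
Position 1: relevant, P@1 = 1/1 = 1
Position 2: not relevant
Position 3: not relevant
Position 4: relevant, P@4 = 2/4 = 1/2
Position 5: not relevant
Position 6: not relevant
Position 7: relevant, P@7 = 3/7 = 3/7
Position 8: relevant, P@8 = 4/8 = 1/2
Position 9: relevant, P@9 = 5/9 = 5/9
Sum of P@k = 1 + 1/2 + 3/7 + 1/2 + 5/9 = 188/63
AP = 188/63 / 5 = 188/315

188/315


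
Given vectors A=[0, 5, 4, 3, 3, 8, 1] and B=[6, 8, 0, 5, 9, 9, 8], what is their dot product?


Dot product = sum of element-wise products
A[0]*B[0] = 0*6 = 0
A[1]*B[1] = 5*8 = 40
A[2]*B[2] = 4*0 = 0
A[3]*B[3] = 3*5 = 15
A[4]*B[4] = 3*9 = 27
A[5]*B[5] = 8*9 = 72
A[6]*B[6] = 1*8 = 8
Sum = 0 + 40 + 0 + 15 + 27 + 72 + 8 = 162

162


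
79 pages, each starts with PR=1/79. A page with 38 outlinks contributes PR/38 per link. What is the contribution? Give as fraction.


Initial PR = 1/79 = 1/79
Outlinks = 38
Contribution per link = PR / outlinks
= 1/79 / 38
= 1/3002

1/3002


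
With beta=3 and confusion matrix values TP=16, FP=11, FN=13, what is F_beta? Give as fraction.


P = TP/(TP+FP) = 16/27 = 16/27
R = TP/(TP+FN) = 16/29 = 16/29
beta^2 = 3^2 = 9
(1 + beta^2) = 10
Numerator = (1+beta^2)*P*R = 2560/783
Denominator = beta^2*P + R = 16/3 + 16/29 = 512/87
F_beta = 5/9

5/9


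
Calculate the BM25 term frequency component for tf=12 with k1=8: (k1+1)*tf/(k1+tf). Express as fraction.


BM25 TF component = (k1+1)*tf / (k1+tf)
k1 = 8, tf = 12
Numerator = (8+1)*12 = 108
Denominator = 8 + 12 = 20
= 108/20 = 27/5

27/5


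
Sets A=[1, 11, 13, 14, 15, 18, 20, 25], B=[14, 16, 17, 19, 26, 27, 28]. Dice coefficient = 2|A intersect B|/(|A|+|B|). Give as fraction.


A intersect B = [14]
|A intersect B| = 1
|A| = 8, |B| = 7
Dice = 2*1 / (8+7)
= 2 / 15 = 2/15

2/15


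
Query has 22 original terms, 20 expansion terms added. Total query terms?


Original terms: 22
Expansion terms: 20
Total = 22 + 20 = 42

42


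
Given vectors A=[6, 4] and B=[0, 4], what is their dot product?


Dot product = sum of element-wise products
A[0]*B[0] = 6*0 = 0
A[1]*B[1] = 4*4 = 16
Sum = 0 + 16 = 16

16


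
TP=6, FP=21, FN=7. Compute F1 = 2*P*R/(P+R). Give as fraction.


F1 = 2 * P * R / (P + R)
P = TP/(TP+FP) = 6/27 = 2/9
R = TP/(TP+FN) = 6/13 = 6/13
2 * P * R = 2 * 2/9 * 6/13 = 8/39
P + R = 2/9 + 6/13 = 80/117
F1 = 8/39 / 80/117 = 3/10

3/10


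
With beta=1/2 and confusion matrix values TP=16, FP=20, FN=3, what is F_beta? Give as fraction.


P = TP/(TP+FP) = 16/36 = 4/9
R = TP/(TP+FN) = 16/19 = 16/19
beta^2 = 1/2^2 = 1/4
(1 + beta^2) = 5/4
Numerator = (1+beta^2)*P*R = 80/171
Denominator = beta^2*P + R = 1/9 + 16/19 = 163/171
F_beta = 80/163

80/163


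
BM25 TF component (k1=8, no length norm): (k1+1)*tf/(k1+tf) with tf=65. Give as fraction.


BM25 TF component = (k1+1)*tf / (k1+tf)
k1 = 8, tf = 65
Numerator = (8+1)*65 = 585
Denominator = 8 + 65 = 73
= 585/73 = 585/73

585/73


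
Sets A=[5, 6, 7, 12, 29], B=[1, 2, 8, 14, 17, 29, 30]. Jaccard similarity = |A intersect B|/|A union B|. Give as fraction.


A intersect B = [29]
|A intersect B| = 1
A union B = [1, 2, 5, 6, 7, 8, 12, 14, 17, 29, 30]
|A union B| = 11
Jaccard = 1/11 = 1/11

1/11


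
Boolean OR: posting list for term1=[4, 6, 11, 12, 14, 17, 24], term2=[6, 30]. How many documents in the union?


Boolean OR: find union of posting lists
term1 docs: [4, 6, 11, 12, 14, 17, 24]
term2 docs: [6, 30]
Union: [4, 6, 11, 12, 14, 17, 24, 30]
|union| = 8

8


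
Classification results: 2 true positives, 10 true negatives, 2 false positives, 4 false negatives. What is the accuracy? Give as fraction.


Accuracy = (TP + TN) / (TP + TN + FP + FN)
TP + TN = 2 + 10 = 12
Total = 2 + 10 + 2 + 4 = 18
Accuracy = 12 / 18 = 2/3

2/3


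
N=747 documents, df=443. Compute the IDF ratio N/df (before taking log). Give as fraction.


IDF ratio = N / df
= 747 / 443
= 747/443

747/443


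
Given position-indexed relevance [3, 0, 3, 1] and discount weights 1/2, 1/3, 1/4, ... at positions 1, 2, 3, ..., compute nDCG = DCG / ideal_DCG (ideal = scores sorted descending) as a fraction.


Position discount weights w_i = 1/(i+1) for i=1..4:
Weights = [1/2, 1/3, 1/4, 1/5]
Actual relevance: [3, 0, 3, 1]
DCG = 3/2 + 0/3 + 3/4 + 1/5 = 49/20
Ideal relevance (sorted desc): [3, 3, 1, 0]
Ideal DCG = 3/2 + 3/3 + 1/4 + 0/5 = 11/4
nDCG = DCG / ideal_DCG = 49/20 / 11/4 = 49/55

49/55


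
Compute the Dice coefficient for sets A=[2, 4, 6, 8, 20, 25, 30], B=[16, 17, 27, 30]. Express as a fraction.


A intersect B = [30]
|A intersect B| = 1
|A| = 7, |B| = 4
Dice = 2*1 / (7+4)
= 2 / 11 = 2/11

2/11


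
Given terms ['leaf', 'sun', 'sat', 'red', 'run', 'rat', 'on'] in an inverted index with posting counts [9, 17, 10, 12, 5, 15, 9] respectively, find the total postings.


Summing posting list sizes:
'leaf': 9 postings
'sun': 17 postings
'sat': 10 postings
'red': 12 postings
'run': 5 postings
'rat': 15 postings
'on': 9 postings
Total = 9 + 17 + 10 + 12 + 5 + 15 + 9 = 77

77


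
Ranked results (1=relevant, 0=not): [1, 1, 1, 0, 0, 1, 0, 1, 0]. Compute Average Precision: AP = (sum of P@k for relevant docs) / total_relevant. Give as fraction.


Computing P@k for each relevant position:
Position 1: relevant, P@1 = 1/1 = 1
Position 2: relevant, P@2 = 2/2 = 1
Position 3: relevant, P@3 = 3/3 = 1
Position 4: not relevant
Position 5: not relevant
Position 6: relevant, P@6 = 4/6 = 2/3
Position 7: not relevant
Position 8: relevant, P@8 = 5/8 = 5/8
Position 9: not relevant
Sum of P@k = 1 + 1 + 1 + 2/3 + 5/8 = 103/24
AP = 103/24 / 5 = 103/120

103/120


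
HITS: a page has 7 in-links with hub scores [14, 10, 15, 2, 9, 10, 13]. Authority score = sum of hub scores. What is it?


Authority = sum of hub scores of in-linkers
In-link 1: hub score = 14
In-link 2: hub score = 10
In-link 3: hub score = 15
In-link 4: hub score = 2
In-link 5: hub score = 9
In-link 6: hub score = 10
In-link 7: hub score = 13
Authority = 14 + 10 + 15 + 2 + 9 + 10 + 13 = 73

73


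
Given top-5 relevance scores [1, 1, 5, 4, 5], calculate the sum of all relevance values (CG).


Cumulative Gain = sum of relevance scores
Position 1: rel=1, running sum=1
Position 2: rel=1, running sum=2
Position 3: rel=5, running sum=7
Position 4: rel=4, running sum=11
Position 5: rel=5, running sum=16
CG = 16

16


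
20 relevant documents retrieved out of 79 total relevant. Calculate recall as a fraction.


Recall = retrieved_relevant / total_relevant
= 20 / 79
= 20 / (20 + 59)
= 20/79

20/79


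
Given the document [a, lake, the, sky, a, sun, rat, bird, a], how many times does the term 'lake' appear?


Document has 9 words
Scanning for 'lake':
Found at positions: [1]
Count = 1

1


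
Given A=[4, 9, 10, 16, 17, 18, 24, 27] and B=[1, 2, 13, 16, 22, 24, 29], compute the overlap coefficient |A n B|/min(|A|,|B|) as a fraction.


A intersect B = [16, 24]
|A intersect B| = 2
min(|A|, |B|) = min(8, 7) = 7
Overlap = 2 / 7 = 2/7

2/7


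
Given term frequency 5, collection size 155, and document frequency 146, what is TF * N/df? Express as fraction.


TF * (N/df)
= 5 * (155/146)
= 5 * 155/146
= 775/146

775/146


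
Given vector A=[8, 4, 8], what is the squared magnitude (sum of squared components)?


|A|^2 = sum of squared components
A[0]^2 = 8^2 = 64
A[1]^2 = 4^2 = 16
A[2]^2 = 8^2 = 64
Sum = 64 + 16 + 64 = 144

144


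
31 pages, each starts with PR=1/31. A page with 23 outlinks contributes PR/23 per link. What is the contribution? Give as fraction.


Initial PR = 1/31 = 1/31
Outlinks = 23
Contribution per link = PR / outlinks
= 1/31 / 23
= 1/713

1/713


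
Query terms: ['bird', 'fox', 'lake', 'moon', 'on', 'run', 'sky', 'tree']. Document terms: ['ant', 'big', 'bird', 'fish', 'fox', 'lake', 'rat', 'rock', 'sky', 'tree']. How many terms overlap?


Query terms: ['bird', 'fox', 'lake', 'moon', 'on', 'run', 'sky', 'tree']
Document terms: ['ant', 'big', 'bird', 'fish', 'fox', 'lake', 'rat', 'rock', 'sky', 'tree']
Common terms: ['bird', 'fox', 'lake', 'sky', 'tree']
Overlap count = 5

5


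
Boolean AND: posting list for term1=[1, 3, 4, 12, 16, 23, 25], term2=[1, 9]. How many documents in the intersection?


Boolean AND: find intersection of posting lists
term1 docs: [1, 3, 4, 12, 16, 23, 25]
term2 docs: [1, 9]
Intersection: [1]
|intersection| = 1

1


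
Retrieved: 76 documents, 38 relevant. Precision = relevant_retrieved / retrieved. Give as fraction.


Precision = relevant_retrieved / total_retrieved
= 38 / 76
= 38 / (38 + 38)
= 1/2

1/2


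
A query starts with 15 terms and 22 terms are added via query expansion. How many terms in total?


Original terms: 15
Expansion terms: 22
Total = 15 + 22 = 37

37


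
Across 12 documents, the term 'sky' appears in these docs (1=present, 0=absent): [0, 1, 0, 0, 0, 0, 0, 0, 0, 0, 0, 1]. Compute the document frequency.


Checking each document for 'sky':
Doc 1: absent
Doc 2: present
Doc 3: absent
Doc 4: absent
Doc 5: absent
Doc 6: absent
Doc 7: absent
Doc 8: absent
Doc 9: absent
Doc 10: absent
Doc 11: absent
Doc 12: present
df = sum of presences = 0 + 1 + 0 + 0 + 0 + 0 + 0 + 0 + 0 + 0 + 0 + 1 = 2

2


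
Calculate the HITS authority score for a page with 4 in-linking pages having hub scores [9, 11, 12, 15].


Authority = sum of hub scores of in-linkers
In-link 1: hub score = 9
In-link 2: hub score = 11
In-link 3: hub score = 12
In-link 4: hub score = 15
Authority = 9 + 11 + 12 + 15 = 47

47


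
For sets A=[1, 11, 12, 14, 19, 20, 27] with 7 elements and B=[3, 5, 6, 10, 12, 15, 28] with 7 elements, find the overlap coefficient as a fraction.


A intersect B = [12]
|A intersect B| = 1
min(|A|, |B|) = min(7, 7) = 7
Overlap = 1 / 7 = 1/7

1/7


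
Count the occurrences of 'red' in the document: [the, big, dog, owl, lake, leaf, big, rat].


Document has 8 words
Scanning for 'red':
Term not found in document
Count = 0

0


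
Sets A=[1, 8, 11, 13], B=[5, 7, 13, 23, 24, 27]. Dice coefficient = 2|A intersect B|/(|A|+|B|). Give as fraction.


A intersect B = [13]
|A intersect B| = 1
|A| = 4, |B| = 6
Dice = 2*1 / (4+6)
= 2 / 10 = 1/5

1/5


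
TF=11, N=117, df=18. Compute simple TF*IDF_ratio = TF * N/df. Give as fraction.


TF * (N/df)
= 11 * (117/18)
= 11 * 13/2
= 143/2

143/2


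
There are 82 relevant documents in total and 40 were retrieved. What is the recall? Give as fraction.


Recall = retrieved_relevant / total_relevant
= 40 / 82
= 40 / (40 + 42)
= 20/41

20/41


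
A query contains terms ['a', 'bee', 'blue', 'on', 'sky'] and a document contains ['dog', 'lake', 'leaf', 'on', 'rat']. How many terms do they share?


Query terms: ['a', 'bee', 'blue', 'on', 'sky']
Document terms: ['dog', 'lake', 'leaf', 'on', 'rat']
Common terms: ['on']
Overlap count = 1

1


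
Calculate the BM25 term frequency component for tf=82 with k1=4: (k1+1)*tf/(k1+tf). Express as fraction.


BM25 TF component = (k1+1)*tf / (k1+tf)
k1 = 4, tf = 82
Numerator = (4+1)*82 = 410
Denominator = 4 + 82 = 86
= 410/86 = 205/43

205/43


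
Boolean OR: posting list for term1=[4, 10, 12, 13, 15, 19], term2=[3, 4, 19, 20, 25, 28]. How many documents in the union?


Boolean OR: find union of posting lists
term1 docs: [4, 10, 12, 13, 15, 19]
term2 docs: [3, 4, 19, 20, 25, 28]
Union: [3, 4, 10, 12, 13, 15, 19, 20, 25, 28]
|union| = 10

10


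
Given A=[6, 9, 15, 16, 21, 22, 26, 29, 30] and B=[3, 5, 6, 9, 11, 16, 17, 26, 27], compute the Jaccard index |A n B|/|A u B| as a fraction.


A intersect B = [6, 9, 16, 26]
|A intersect B| = 4
A union B = [3, 5, 6, 9, 11, 15, 16, 17, 21, 22, 26, 27, 29, 30]
|A union B| = 14
Jaccard = 4/14 = 2/7

2/7


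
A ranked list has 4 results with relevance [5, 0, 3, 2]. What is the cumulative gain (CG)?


Cumulative Gain = sum of relevance scores
Position 1: rel=5, running sum=5
Position 2: rel=0, running sum=5
Position 3: rel=3, running sum=8
Position 4: rel=2, running sum=10
CG = 10

10


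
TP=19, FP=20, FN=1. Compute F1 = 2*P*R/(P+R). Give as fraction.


F1 = 2 * P * R / (P + R)
P = TP/(TP+FP) = 19/39 = 19/39
R = TP/(TP+FN) = 19/20 = 19/20
2 * P * R = 2 * 19/39 * 19/20 = 361/390
P + R = 19/39 + 19/20 = 1121/780
F1 = 361/390 / 1121/780 = 38/59

38/59


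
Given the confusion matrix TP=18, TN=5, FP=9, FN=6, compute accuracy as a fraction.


Accuracy = (TP + TN) / (TP + TN + FP + FN)
TP + TN = 18 + 5 = 23
Total = 18 + 5 + 9 + 6 = 38
Accuracy = 23 / 38 = 23/38

23/38


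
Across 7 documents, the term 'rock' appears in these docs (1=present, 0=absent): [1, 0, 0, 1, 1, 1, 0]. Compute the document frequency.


Checking each document for 'rock':
Doc 1: present
Doc 2: absent
Doc 3: absent
Doc 4: present
Doc 5: present
Doc 6: present
Doc 7: absent
df = sum of presences = 1 + 0 + 0 + 1 + 1 + 1 + 0 = 4

4


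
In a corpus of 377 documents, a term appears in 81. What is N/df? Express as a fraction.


IDF ratio = N / df
= 377 / 81
= 377/81

377/81


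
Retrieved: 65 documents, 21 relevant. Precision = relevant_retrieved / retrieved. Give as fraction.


Precision = relevant_retrieved / total_retrieved
= 21 / 65
= 21 / (21 + 44)
= 21/65

21/65


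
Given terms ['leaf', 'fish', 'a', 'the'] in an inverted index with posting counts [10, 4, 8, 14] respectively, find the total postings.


Summing posting list sizes:
'leaf': 10 postings
'fish': 4 postings
'a': 8 postings
'the': 14 postings
Total = 10 + 4 + 8 + 14 = 36

36


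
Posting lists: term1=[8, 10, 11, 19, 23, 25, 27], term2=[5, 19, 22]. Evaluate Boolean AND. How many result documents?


Boolean AND: find intersection of posting lists
term1 docs: [8, 10, 11, 19, 23, 25, 27]
term2 docs: [5, 19, 22]
Intersection: [19]
|intersection| = 1

1


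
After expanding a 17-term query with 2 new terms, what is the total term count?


Original terms: 17
Expansion terms: 2
Total = 17 + 2 = 19

19


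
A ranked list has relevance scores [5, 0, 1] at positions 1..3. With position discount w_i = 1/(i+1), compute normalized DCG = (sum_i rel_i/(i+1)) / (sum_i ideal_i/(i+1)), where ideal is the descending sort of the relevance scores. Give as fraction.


Position discount weights w_i = 1/(i+1) for i=1..3:
Weights = [1/2, 1/3, 1/4]
Actual relevance: [5, 0, 1]
DCG = 5/2 + 0/3 + 1/4 = 11/4
Ideal relevance (sorted desc): [5, 1, 0]
Ideal DCG = 5/2 + 1/3 + 0/4 = 17/6
nDCG = DCG / ideal_DCG = 11/4 / 17/6 = 33/34

33/34


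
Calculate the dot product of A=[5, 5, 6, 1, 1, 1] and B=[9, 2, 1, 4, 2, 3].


Dot product = sum of element-wise products
A[0]*B[0] = 5*9 = 45
A[1]*B[1] = 5*2 = 10
A[2]*B[2] = 6*1 = 6
A[3]*B[3] = 1*4 = 4
A[4]*B[4] = 1*2 = 2
A[5]*B[5] = 1*3 = 3
Sum = 45 + 10 + 6 + 4 + 2 + 3 = 70

70


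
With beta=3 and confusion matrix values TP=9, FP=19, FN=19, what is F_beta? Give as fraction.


P = TP/(TP+FP) = 9/28 = 9/28
R = TP/(TP+FN) = 9/28 = 9/28
beta^2 = 3^2 = 9
(1 + beta^2) = 10
Numerator = (1+beta^2)*P*R = 405/392
Denominator = beta^2*P + R = 81/28 + 9/28 = 45/14
F_beta = 9/28

9/28


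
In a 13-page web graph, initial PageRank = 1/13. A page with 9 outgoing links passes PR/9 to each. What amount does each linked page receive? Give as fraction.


Initial PR = 1/13 = 1/13
Outlinks = 9
Contribution per link = PR / outlinks
= 1/13 / 9
= 1/117

1/117


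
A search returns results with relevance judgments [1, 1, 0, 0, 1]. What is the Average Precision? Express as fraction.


Computing P@k for each relevant position:
Position 1: relevant, P@1 = 1/1 = 1
Position 2: relevant, P@2 = 2/2 = 1
Position 3: not relevant
Position 4: not relevant
Position 5: relevant, P@5 = 3/5 = 3/5
Sum of P@k = 1 + 1 + 3/5 = 13/5
AP = 13/5 / 3 = 13/15

13/15


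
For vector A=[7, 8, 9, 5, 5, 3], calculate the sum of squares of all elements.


|A|^2 = sum of squared components
A[0]^2 = 7^2 = 49
A[1]^2 = 8^2 = 64
A[2]^2 = 9^2 = 81
A[3]^2 = 5^2 = 25
A[4]^2 = 5^2 = 25
A[5]^2 = 3^2 = 9
Sum = 49 + 64 + 81 + 25 + 25 + 9 = 253

253


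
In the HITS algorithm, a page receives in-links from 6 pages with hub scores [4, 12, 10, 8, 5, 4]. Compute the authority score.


Authority = sum of hub scores of in-linkers
In-link 1: hub score = 4
In-link 2: hub score = 12
In-link 3: hub score = 10
In-link 4: hub score = 8
In-link 5: hub score = 5
In-link 6: hub score = 4
Authority = 4 + 12 + 10 + 8 + 5 + 4 = 43

43


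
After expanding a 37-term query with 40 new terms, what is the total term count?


Original terms: 37
Expansion terms: 40
Total = 37 + 40 = 77

77


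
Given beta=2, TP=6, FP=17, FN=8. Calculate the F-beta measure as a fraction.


P = TP/(TP+FP) = 6/23 = 6/23
R = TP/(TP+FN) = 6/14 = 3/7
beta^2 = 2^2 = 4
(1 + beta^2) = 5
Numerator = (1+beta^2)*P*R = 90/161
Denominator = beta^2*P + R = 24/23 + 3/7 = 237/161
F_beta = 30/79

30/79


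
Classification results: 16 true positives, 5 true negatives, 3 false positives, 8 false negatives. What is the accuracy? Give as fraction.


Accuracy = (TP + TN) / (TP + TN + FP + FN)
TP + TN = 16 + 5 = 21
Total = 16 + 5 + 3 + 8 = 32
Accuracy = 21 / 32 = 21/32

21/32


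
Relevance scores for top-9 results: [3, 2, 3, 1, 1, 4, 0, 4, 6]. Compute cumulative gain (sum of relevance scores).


Cumulative Gain = sum of relevance scores
Position 1: rel=3, running sum=3
Position 2: rel=2, running sum=5
Position 3: rel=3, running sum=8
Position 4: rel=1, running sum=9
Position 5: rel=1, running sum=10
Position 6: rel=4, running sum=14
Position 7: rel=0, running sum=14
Position 8: rel=4, running sum=18
Position 9: rel=6, running sum=24
CG = 24

24


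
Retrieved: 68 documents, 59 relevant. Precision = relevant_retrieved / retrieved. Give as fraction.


Precision = relevant_retrieved / total_retrieved
= 59 / 68
= 59 / (59 + 9)
= 59/68

59/68


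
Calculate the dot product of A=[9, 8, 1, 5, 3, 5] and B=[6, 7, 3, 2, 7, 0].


Dot product = sum of element-wise products
A[0]*B[0] = 9*6 = 54
A[1]*B[1] = 8*7 = 56
A[2]*B[2] = 1*3 = 3
A[3]*B[3] = 5*2 = 10
A[4]*B[4] = 3*7 = 21
A[5]*B[5] = 5*0 = 0
Sum = 54 + 56 + 3 + 10 + 21 + 0 = 144

144


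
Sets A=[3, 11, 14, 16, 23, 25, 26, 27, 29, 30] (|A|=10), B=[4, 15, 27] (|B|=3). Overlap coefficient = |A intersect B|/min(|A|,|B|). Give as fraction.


A intersect B = [27]
|A intersect B| = 1
min(|A|, |B|) = min(10, 3) = 3
Overlap = 1 / 3 = 1/3

1/3


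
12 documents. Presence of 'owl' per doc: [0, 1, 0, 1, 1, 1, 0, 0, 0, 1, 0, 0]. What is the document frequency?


Checking each document for 'owl':
Doc 1: absent
Doc 2: present
Doc 3: absent
Doc 4: present
Doc 5: present
Doc 6: present
Doc 7: absent
Doc 8: absent
Doc 9: absent
Doc 10: present
Doc 11: absent
Doc 12: absent
df = sum of presences = 0 + 1 + 0 + 1 + 1 + 1 + 0 + 0 + 0 + 1 + 0 + 0 = 5

5


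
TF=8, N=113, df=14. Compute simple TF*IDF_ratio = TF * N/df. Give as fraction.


TF * (N/df)
= 8 * (113/14)
= 8 * 113/14
= 452/7

452/7


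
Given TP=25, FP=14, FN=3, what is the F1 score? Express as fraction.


F1 = 2 * P * R / (P + R)
P = TP/(TP+FP) = 25/39 = 25/39
R = TP/(TP+FN) = 25/28 = 25/28
2 * P * R = 2 * 25/39 * 25/28 = 625/546
P + R = 25/39 + 25/28 = 1675/1092
F1 = 625/546 / 1675/1092 = 50/67

50/67


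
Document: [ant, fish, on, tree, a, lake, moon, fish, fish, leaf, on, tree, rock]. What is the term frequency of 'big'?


Document has 13 words
Scanning for 'big':
Term not found in document
Count = 0

0


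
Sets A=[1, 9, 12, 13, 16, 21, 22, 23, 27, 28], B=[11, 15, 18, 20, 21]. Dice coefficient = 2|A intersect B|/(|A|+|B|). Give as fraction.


A intersect B = [21]
|A intersect B| = 1
|A| = 10, |B| = 5
Dice = 2*1 / (10+5)
= 2 / 15 = 2/15

2/15


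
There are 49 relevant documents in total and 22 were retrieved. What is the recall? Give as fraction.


Recall = retrieved_relevant / total_relevant
= 22 / 49
= 22 / (22 + 27)
= 22/49

22/49


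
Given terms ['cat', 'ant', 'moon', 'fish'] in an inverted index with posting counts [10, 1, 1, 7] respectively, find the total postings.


Summing posting list sizes:
'cat': 10 postings
'ant': 1 postings
'moon': 1 postings
'fish': 7 postings
Total = 10 + 1 + 1 + 7 = 19

19
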